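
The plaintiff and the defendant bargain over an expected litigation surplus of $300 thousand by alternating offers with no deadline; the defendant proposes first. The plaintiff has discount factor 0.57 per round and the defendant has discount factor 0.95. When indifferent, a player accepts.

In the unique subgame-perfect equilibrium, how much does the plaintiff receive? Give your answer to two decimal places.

18.65

When the defendant proposes, the plaintiff accepts any offer worth at least 0.57 times what the plaintiff would get by proposing next round; and vice versa.
This gives x = 300 − 0.57y and y = 300 − 0.95x, where x and y are each side's share when it proposes.
Hence (1 − 0.57·0.95)x = 300(1 − 0.57), i.e. 0.4585·x = 129.
x ≈ 281.3522; the plaintiff's share is 300 − x ≈ 18.6478.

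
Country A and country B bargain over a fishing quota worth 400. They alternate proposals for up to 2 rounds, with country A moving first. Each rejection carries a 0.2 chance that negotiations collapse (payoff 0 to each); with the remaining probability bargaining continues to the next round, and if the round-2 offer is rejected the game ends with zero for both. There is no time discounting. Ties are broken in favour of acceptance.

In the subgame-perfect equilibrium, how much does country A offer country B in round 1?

320

Round 2 (country B proposes): country A will accept anything ≥ 0, so country B offers 0 and keeps 400.
Round 1 (country A proposes): rejecting gives country B an expected 0.8 × 400 = 320, so country A offers 320, keeping 80.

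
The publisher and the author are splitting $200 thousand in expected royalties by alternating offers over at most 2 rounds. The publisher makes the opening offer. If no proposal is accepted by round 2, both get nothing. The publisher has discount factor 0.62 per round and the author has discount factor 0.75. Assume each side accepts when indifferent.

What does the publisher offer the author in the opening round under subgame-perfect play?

150

Work backward from the last round.
Round 2 (the author proposes): rejection yields 0 for the publisher; the author offers 0 and keeps 200.
Round 1 (the publisher proposes): the author can get 200 next round, worth 0.75 × 200 = 150 now; the publisher offers that and keeps 50.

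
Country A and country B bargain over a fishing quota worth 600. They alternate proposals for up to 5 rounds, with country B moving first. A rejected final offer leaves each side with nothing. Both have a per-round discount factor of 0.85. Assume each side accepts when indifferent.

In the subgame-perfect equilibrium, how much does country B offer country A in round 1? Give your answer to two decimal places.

131.77

Round 5 (country B proposes): rejection yields 0 for country A; country B offers 0 and keeps 600.
Round 4 (country A proposes): country B can get 600 next round, worth 0.85 × 600 = 510 now; country A offers that and keeps 90.
Round 3 (country B proposes): country A can get 90 next round, worth 0.85 × 90 = 76.5 now; country B offers that and keeps 523.5.
Round 2 (country A proposes): country B can get 523.5 next round, worth 0.85 × 523.5 = 444.975 now, so country A offers 444.975, keeping 155.025.
Round 1 (country B proposes): country A can get 155.025 next round, worth 0.85 × 155.025 = 131.77125 now. Country B offers 131.77125 and keeps 600 − 131.77125 = 468.22875.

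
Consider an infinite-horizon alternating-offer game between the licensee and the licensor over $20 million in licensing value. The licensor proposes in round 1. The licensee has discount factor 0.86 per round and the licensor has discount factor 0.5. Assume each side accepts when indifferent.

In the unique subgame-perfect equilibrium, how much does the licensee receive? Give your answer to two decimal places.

When the licensor proposes, the licensee accepts any offer worth at least 0.86 times what the licensee would get by proposing next round; and vice versa.
This gives x = 20 − 0.86y and y = 20 − 0.5x, where x and y are each side's share when it proposes.
Hence (1 − 0.86·0.5)x = 20(1 − 0.86), i.e. 0.57·x = 2.8.
x ≈ 4.9123; the licensee's share is 20 − x ≈ 15.0877.

15.09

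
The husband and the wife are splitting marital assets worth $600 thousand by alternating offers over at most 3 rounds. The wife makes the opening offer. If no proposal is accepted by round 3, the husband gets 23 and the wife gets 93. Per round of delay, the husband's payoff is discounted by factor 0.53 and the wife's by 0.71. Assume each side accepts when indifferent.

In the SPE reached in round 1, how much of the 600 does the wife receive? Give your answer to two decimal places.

499.13

Round 3 (the wife proposes): the husband gets 23 if talks fail, so the wife offers 23 and keeps 577.
Round 2 (the husband proposes): the wife can get 577 next round, worth 0.71 × 577 = 409.67 now; the husband offers that and keeps 190.33.
Round 1 (the wife proposes): the husband can get 190.33 next round, worth 0.53 × 190.33 = 100.8749 now. The wife offers 100.8749 and keeps 600 − 100.8749 = 499.1251.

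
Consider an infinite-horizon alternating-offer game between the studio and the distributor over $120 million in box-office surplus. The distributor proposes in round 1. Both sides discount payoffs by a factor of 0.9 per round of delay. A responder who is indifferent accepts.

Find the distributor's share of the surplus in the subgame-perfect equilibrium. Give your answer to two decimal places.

63.16

In a stationary SPE each proposer offers the other exactly their discounted continuation value.
If the distributor keeps x when proposing and the studio keeps y when proposing, then x = 120 − 0.9y and y = 120 − 0.9x.
Solving: x = 120(1 − 0.9) / (1 − 0.9·0.9) = 12 / 0.19 ≈ 63.1579.
The studio gets 120 − 63.1579 ≈ 56.8421.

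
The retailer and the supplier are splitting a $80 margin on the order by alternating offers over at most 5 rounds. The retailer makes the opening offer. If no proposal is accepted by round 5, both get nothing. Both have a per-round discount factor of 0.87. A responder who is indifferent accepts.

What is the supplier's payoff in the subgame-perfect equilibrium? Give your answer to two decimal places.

Round 5 (the retailer proposes): the supplier will accept anything ≥ 0, so the retailer offers 0 and keeps 80.
Round 4 (the supplier proposes): the retailer can get 80 next round, worth 0.87 × 80 = 69.6 now, so the supplier offers 69.6, keeping 10.4.
Round 3 (the retailer proposes): the supplier can get 10.4 next round, worth 0.87 × 10.4 = 9.048 now, so the retailer offers 9.048, keeping 70.952.
Round 2 (the supplier proposes): the retailer can get 70.952 next round, worth 0.87 × 70.952 = 61.72824 now, so the supplier offers 61.72824, keeping 18.27176.
Round 1 (the retailer proposes): the supplier can get 18.27176 next round, worth 0.87 × 18.27176 = 15.8964312 now. The retailer offers 15.8964312 and keeps 80 − 15.8964312 = 64.1035688.

15.90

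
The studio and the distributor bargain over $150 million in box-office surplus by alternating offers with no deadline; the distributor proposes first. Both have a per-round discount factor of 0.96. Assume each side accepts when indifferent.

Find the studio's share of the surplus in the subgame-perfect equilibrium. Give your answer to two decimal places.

In a stationary SPE each proposer offers the other exactly their discounted continuation value.
If the distributor keeps x when proposing and the studio keeps y when proposing, then x = 150 − 0.96y and y = 150 − 0.96x.
Solving: x = 150(1 − 0.96) / (1 − 0.96·0.96) = 6 / 0.0784 ≈ 76.5306.
The studio gets 150 − 76.5306 ≈ 73.4694.

73.47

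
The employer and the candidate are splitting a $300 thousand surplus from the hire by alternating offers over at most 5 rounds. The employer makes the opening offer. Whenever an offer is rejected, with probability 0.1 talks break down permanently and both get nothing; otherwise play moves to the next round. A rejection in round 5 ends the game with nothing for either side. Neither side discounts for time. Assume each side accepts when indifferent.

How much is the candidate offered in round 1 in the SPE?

Round 5 (the employer proposes): the candidate will accept anything ≥ 0, so the employer offers 0 and keeps 300.
Round 4 (the candidate proposes): rejecting gives the employer an expected 0.9 × 300 = 270; the candidate offers that and keeps 30.
Round 3 (the employer proposes): rejecting gives the candidate an expected 0.9 × 30 = 27, so the employer offers 27, keeping 273.
Round 2 (the candidate proposes): rejecting gives the employer an expected 0.9 × 273 = 245.7, so the candidate offers 245.7, keeping 54.3.
Round 1 (the employer proposes): rejecting gives the candidate an expected 0.9 × 54.3 = 48.87; the employer offers that and keeps 251.13.

48.87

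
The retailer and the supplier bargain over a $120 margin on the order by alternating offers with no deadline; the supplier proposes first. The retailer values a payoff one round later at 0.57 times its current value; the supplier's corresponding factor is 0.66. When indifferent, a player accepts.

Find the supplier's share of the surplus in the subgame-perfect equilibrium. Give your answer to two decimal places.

In a stationary SPE each proposer offers the other exactly their discounted continuation value.
If the supplier keeps x when proposing and the retailer keeps y when proposing, then x = 120 − 0.57y and y = 120 − 0.66x.
Solving: x = 120(1 − 0.57) / (1 − 0.66·0.57) = 51.6 / 0.6238 ≈ 82.7188.
The retailer gets 120 − 82.7188 ≈ 37.2812.

82.72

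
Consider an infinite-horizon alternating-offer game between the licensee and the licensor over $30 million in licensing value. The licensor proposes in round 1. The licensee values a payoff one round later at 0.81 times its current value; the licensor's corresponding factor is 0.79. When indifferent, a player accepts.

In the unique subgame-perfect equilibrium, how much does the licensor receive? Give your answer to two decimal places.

When the licensor proposes, the licensee accepts any offer worth at least 0.81 times what the licensee would get by proposing next round; and vice versa.
This gives x = 30 − 0.81y and y = 30 − 0.79x, where x and y are each side's share when it proposes.
Hence (1 − 0.81·0.79)x = 30(1 − 0.81), i.e. 0.3601·x = 5.7.
x ≈ 15.8289; the licensee's share is 30 − x ≈ 14.1711.

15.83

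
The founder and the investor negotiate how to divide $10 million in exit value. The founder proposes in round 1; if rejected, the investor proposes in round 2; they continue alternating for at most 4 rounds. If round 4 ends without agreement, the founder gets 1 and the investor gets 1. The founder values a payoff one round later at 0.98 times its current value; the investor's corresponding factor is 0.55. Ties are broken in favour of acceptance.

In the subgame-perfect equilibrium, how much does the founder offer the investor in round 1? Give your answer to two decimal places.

2.78

Round 4 (the investor proposes): the founder gets 1 if talks fail, so the investor offers 1 and keeps 9.
Round 3 (the founder proposes): the investor can get 9 next round, worth 0.55 × 9 = 4.95 now, so the founder offers 4.95, keeping 5.05.
Round 2 (the investor proposes): the founder can get 5.05 next round, worth 0.98 × 5.05 = 4.949 now; the investor offers that and keeps 5.051.
Round 1 (the founder proposes): the investor can get 5.051 next round, worth 0.55 × 5.051 = 2.77805 now; the founder offers that and keeps 7.22195.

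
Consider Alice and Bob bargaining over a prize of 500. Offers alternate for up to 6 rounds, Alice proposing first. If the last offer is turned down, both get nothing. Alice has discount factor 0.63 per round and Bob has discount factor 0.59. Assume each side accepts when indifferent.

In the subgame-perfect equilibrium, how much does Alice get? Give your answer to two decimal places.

309.52

Work backward from the last round.
Round 6 (Bob proposes): rejection yields 0 for Alice; Bob offers 0 and keeps 500.
Round 5 (Alice proposes): Bob can get 500 next round, worth 0.59 × 500 = 295 now, so Alice offers 295, keeping 205.
Round 4 (Bob proposes): Alice can get 205 next round, worth 0.63 × 205 = 129.15 now, so Bob offers 129.15, keeping 370.85.
Round 3 (Alice proposes): Bob can get 370.85 next round, worth 0.59 × 370.85 = 218.8015 now, so Alice offers 218.8015, keeping 281.1985.
Round 2 (Bob proposes): Alice can get 281.1985 next round, worth 0.63 × 281.1985 = 177.155055 now. Bob offers 177.155055 and keeps 500 − 177.155055 = 322.844945.
Round 1 (Alice proposes): Bob can get 322.844945 next round, worth 0.59 × 322.844945 = 190.47851755 now. Alice offers 190.47851755 and keeps 500 − 190.47851755 = 309.52148245.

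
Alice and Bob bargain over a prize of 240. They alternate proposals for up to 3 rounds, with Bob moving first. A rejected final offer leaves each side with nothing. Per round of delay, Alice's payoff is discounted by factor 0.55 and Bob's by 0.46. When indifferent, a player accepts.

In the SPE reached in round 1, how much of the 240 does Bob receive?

168.72

By backward induction:
Round 3 (Bob proposes): Alice will accept anything ≥ 0, so Bob offers 0 and keeps 240.
Round 2 (Alice proposes): Bob can get 240 next round, worth 0.46 × 240 = 110.4 now. Alice offers 110.4 and keeps 240 − 110.4 = 129.6.
Round 1 (Bob proposes): Alice can get 129.6 next round, worth 0.55 × 129.6 = 71.28 now; Bob offers that and keeps 168.72.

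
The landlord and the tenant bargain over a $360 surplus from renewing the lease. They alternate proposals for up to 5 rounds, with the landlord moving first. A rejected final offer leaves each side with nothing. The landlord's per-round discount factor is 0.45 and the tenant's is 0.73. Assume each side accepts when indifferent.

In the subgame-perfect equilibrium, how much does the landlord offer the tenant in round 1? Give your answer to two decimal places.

Round 5 (the landlord proposes): the tenant will accept anything ≥ 0, so the landlord offers 0 and keeps 360.
Round 4 (the tenant proposes): the landlord can get 360 next round, worth 0.45 × 360 = 162 now. The tenant offers 162 and keeps 360 − 162 = 198.
Round 3 (the landlord proposes): the tenant can get 198 next round, worth 0.73 × 198 = 144.54 now; the landlord offers that and keeps 215.46.
Round 2 (the tenant proposes): the landlord can get 215.46 next round, worth 0.45 × 215.46 = 96.957 now; the tenant offers that and keeps 263.043.
Round 1 (the landlord proposes): the tenant can get 263.043 next round, worth 0.73 × 263.043 = 192.02139 now, so the landlord offers 192.02139, keeping 167.97861.

192.02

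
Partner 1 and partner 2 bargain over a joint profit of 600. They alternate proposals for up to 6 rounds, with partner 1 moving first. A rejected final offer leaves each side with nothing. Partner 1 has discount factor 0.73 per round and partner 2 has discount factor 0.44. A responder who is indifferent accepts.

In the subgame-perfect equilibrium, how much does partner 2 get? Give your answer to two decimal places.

Work backward from the last round.
Round 6 (partner 2 proposes): rejection yields 0 for partner 1; partner 2 offers 0 and keeps 600.
Round 5 (partner 1 proposes): partner 2 can get 600 next round, worth 0.44 × 600 = 264 now, so partner 1 offers 264, keeping 336.
Round 4 (partner 2 proposes): partner 1 can get 336 next round, worth 0.73 × 336 = 245.28 now, so partner 2 offers 245.28, keeping 354.72.
Round 3 (partner 1 proposes): partner 2 can get 354.72 next round, worth 0.44 × 354.72 = 156.0768 now; partner 1 offers that and keeps 443.9232.
Round 2 (partner 2 proposes): partner 1 can get 443.9232 next round, worth 0.73 × 443.9232 = 324.063936 now, so partner 2 offers 324.063936, keeping 275.936064.
Round 1 (partner 1 proposes): partner 2 can get 275.936064 next round, worth 0.44 × 275.936064 = 121.41186816 now, so partner 1 offers 121.41186816, keeping 478.58813184.

121.41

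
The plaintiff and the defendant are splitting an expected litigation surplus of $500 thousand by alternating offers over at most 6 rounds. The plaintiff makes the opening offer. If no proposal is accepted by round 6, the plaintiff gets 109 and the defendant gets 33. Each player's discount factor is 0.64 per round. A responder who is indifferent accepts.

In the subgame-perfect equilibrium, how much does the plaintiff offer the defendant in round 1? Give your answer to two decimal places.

Round 6 (the defendant proposes): the plaintiff gets 109 if talks fail, so the defendant offers 109 and keeps 391.
Round 5 (the plaintiff proposes): the defendant can get 391 next round, worth 0.64 × 391 = 250.24 now; the plaintiff offers that and keeps 249.76.
Round 4 (the defendant proposes): the plaintiff can get 249.76 next round, worth 0.64 × 249.76 = 159.8464 now. The defendant offers 159.8464 and keeps 500 − 159.8464 = 340.1536.
Round 3 (the plaintiff proposes): the defendant can get 340.1536 next round, worth 0.64 × 340.1536 = 217.698304 now; the plaintiff offers that and keeps 282.301696.
Round 2 (the defendant proposes): the plaintiff can get 282.301696 next round, worth 0.64 × 282.301696 = 180.67308544 now, so the defendant offers 180.67308544, keeping 319.32691456.
Round 1 (the plaintiff proposes): the defendant can get 319.32691456 next round, worth 0.64 × 319.32691456 = 204.3692253184 now. The plaintiff offers 204.3692253184 and keeps 500 − 204.3692253184 = 295.6307746816.

204.37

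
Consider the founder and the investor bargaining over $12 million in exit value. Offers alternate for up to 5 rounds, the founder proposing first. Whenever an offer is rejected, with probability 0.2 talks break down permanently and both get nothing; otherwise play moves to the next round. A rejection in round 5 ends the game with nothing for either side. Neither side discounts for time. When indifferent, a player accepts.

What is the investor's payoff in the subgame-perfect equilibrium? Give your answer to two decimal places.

Round 5 (the founder proposes): rejection yields 0 for the investor; the founder offers 0 and keeps 12.
Round 4 (the investor proposes): rejecting gives the founder an expected 0.8 × 12 = 9.6. The investor offers 9.6 and keeps 12 − 9.6 = 2.4.
Round 3 (the founder proposes): rejecting gives the investor an expected 0.8 × 2.4 = 1.92. The founder offers 1.92 and keeps 12 − 1.92 = 10.08.
Round 2 (the investor proposes): rejecting gives the founder an expected 0.8 × 10.08 = 8.064; the investor offers that and keeps 3.936.
Round 1 (the founder proposes): rejecting gives the investor an expected 0.8 × 3.936 = 3.1488, so the founder offers 3.1488, keeping 8.8512.

3.15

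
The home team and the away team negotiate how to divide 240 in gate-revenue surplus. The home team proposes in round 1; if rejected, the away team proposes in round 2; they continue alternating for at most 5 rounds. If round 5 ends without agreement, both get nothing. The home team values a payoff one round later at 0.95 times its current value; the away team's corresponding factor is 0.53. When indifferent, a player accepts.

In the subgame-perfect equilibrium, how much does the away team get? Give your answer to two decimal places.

Work backward from the last round.
Round 5 (the home team proposes): rejection yields 0 for the away team; the home team offers 0 and keeps 240.
Round 4 (the away team proposes): the home team can get 240 next round, worth 0.95 × 240 = 228 now; the away team offers that and keeps 12.
Round 3 (the home team proposes): the away team can get 12 next round, worth 0.53 × 12 = 6.36 now. The home team offers 6.36 and keeps 240 − 6.36 = 233.64.
Round 2 (the away team proposes): the home team can get 233.64 next round, worth 0.95 × 233.64 = 221.958 now. The away team offers 221.958 and keeps 240 − 221.958 = 18.042.
Round 1 (the home team proposes): the away team can get 18.042 next round, worth 0.53 × 18.042 = 9.56226 now; the home team offers that and keeps 230.43774.

9.56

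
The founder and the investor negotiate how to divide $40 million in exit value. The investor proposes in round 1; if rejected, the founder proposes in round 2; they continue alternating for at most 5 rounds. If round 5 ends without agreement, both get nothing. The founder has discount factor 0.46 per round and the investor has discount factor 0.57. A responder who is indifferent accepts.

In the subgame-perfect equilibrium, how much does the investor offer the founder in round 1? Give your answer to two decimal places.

9.99

Solve by backward induction from round 5.
Round 5 (the investor proposes): rejection yields 0 for the founder; the investor offers 0 and keeps 40.
Round 4 (the founder proposes): the investor can get 40 next round, worth 0.57 × 40 = 22.8 now. The founder offers 22.8 and keeps 40 − 22.8 = 17.2.
Round 3 (the investor proposes): the founder can get 17.2 next round, worth 0.46 × 17.2 = 7.912 now. The investor offers 7.912 and keeps 40 − 7.912 = 32.088.
Round 2 (the founder proposes): the investor can get 32.088 next round, worth 0.57 × 32.088 = 18.29016 now; the founder offers that and keeps 21.70984.
Round 1 (the investor proposes): the founder can get 21.70984 next round, worth 0.46 × 21.70984 = 9.9865264 now, so the investor offers 9.9865264, keeping 30.0134736.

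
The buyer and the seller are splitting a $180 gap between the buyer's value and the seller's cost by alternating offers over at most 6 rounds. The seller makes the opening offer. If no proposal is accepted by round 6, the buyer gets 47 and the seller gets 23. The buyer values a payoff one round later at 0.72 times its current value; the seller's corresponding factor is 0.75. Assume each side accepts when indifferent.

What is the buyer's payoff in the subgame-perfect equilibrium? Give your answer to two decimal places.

82.86

Round 6 (the buyer proposes): the seller gets 23 if talks fail, so the buyer offers 23 and keeps 157.
Round 5 (the seller proposes): the buyer can get 157 next round, worth 0.72 × 157 = 113.04 now; the seller offers that and keeps 66.96.
Round 4 (the buyer proposes): the seller can get 66.96 next round, worth 0.75 × 66.96 = 50.22 now. The buyer offers 50.22 and keeps 180 − 50.22 = 129.78.
Round 3 (the seller proposes): the buyer can get 129.78 next round, worth 0.72 × 129.78 = 93.4416 now. The seller offers 93.4416 and keeps 180 − 93.4416 = 86.5584.
Round 2 (the buyer proposes): the seller can get 86.5584 next round, worth 0.75 × 86.5584 = 64.9188 now. The buyer offers 64.9188 and keeps 180 − 64.9188 = 115.0812.
Round 1 (the seller proposes): the buyer can get 115.0812 next round, worth 0.72 × 115.0812 = 82.858464 now, so the seller offers 82.858464, keeping 97.141536.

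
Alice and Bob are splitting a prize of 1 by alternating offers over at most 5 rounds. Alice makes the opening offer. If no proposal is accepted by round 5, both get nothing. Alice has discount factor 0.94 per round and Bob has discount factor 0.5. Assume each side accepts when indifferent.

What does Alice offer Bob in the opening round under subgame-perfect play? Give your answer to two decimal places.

Round 5 (Alice proposes): Bob will accept anything ≥ 0, so Alice offers 0 and keeps 1.
Round 4 (Bob proposes): Alice can get 1 next round, worth 0.94 × 1 = 0.94 now; Bob offers that and keeps 0.06.
Round 3 (Alice proposes): Bob can get 0.06 next round, worth 0.5 × 0.06 = 0.03 now, so Alice offers 0.03, keeping 0.97.
Round 2 (Bob proposes): Alice can get 0.97 next round, worth 0.94 × 0.97 = 0.9118 now. Bob offers 0.9118 and keeps 1 − 0.9118 = 0.0882.
Round 1 (Alice proposes): Bob can get 0.0882 next round, worth 0.5 × 0.0882 = 0.0441 now, so Alice offers 0.0441, keeping 0.9559.

0.04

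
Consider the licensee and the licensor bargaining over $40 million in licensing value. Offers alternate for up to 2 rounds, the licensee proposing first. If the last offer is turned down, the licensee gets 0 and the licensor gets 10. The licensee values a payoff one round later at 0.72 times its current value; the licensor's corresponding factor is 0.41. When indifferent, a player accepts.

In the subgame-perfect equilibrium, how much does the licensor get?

16.4

Solve by backward induction from round 2.
Round 2 (the licensor proposes): rejection yields 0 for the licensee; the licensor offers 0 and keeps 40.
Round 1 (the licensee proposes): the licensor can get 40 next round, worth 0.41 × 40 = 16.4 now, so the licensee offers 16.4, keeping 23.6.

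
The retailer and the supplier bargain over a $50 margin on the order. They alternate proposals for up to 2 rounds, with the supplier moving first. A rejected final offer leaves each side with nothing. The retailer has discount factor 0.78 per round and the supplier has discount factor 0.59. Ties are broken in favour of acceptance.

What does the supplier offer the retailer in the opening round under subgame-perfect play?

39

Work backward from the last round.
Round 2 (the retailer proposes): rejection yields 0 for the supplier; the retailer offers 0 and keeps 50.
Round 1 (the supplier proposes): the retailer can get 50 next round, worth 0.78 × 50 = 39 now. The supplier offers 39 and keeps 50 − 39 = 11.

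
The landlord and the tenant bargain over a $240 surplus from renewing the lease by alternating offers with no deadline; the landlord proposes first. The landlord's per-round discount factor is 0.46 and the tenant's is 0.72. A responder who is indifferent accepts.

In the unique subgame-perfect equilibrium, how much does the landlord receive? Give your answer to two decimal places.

100.48

In a stationary SPE each proposer offers the other exactly their discounted continuation value.
If the landlord keeps x when proposing and the tenant keeps y when proposing, then x = 240 − 0.72y and y = 240 − 0.46x.
Solving: x = 240(1 − 0.72) / (1 − 0.46·0.72) = 67.2 / 0.6688 ≈ 100.4785.
The tenant gets 240 − 100.4785 ≈ 139.5215.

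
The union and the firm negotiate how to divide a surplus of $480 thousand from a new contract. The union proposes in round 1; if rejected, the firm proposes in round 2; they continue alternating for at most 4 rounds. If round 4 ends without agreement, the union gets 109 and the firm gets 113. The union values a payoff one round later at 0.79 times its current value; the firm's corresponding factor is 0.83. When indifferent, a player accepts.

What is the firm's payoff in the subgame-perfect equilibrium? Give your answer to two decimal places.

By backward induction:
Round 4 (the firm proposes): the union gets 109 if talks fail, so the firm offers 109 and keeps 371.
Round 3 (the union proposes): the firm can get 371 next round, worth 0.83 × 371 = 307.93 now, so the union offers 307.93, keeping 172.07.
Round 2 (the firm proposes): the union can get 172.07 next round, worth 0.79 × 172.07 = 135.9353 now. The firm offers 135.9353 and keeps 480 − 135.9353 = 344.0647.
Round 1 (the union proposes): the firm can get 344.0647 next round, worth 0.83 × 344.0647 = 285.573701 now; the union offers that and keeps 194.426299.

285.57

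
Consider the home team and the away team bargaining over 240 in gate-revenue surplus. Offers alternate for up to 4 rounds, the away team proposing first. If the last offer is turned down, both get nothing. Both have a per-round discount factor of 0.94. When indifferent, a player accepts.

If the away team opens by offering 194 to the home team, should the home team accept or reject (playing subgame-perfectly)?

Reject

Work out the home team's continuation value if the offer is rejected.
Round 4 (the home team proposes): the away team will accept anything ≥ 0, so the home team offers 0 and keeps 240.
Round 3 (the away team proposes): the home team can get 240 next round, worth 0.94 × 240 = 225.6 now; the away team offers that and keeps 14.4.
Round 2 (the home team proposes): the away team can get 14.4 next round, worth 0.94 × 14.4 = 13.536 now, so the home team offers 13.536, keeping 226.464.
So by rejecting in round 1, the home team gets 226.464 next round, worth 0.94 × 226.464 = 212.87616 now.
Offer 194 < 212.87616, so the home team rejects.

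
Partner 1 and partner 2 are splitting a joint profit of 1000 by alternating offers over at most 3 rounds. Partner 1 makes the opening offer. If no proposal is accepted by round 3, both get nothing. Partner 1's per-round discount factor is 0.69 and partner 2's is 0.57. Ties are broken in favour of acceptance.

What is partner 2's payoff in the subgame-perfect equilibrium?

Round 3 (partner 1 proposes): partner 2 will accept anything ≥ 0, so partner 1 offers 0 and keeps 1000.
Round 2 (partner 2 proposes): partner 1 can get 1000 next round, worth 0.69 × 1000 = 690 now. Partner 2 offers 690 and keeps 1000 − 690 = 310.
Round 1 (partner 1 proposes): partner 2 can get 310 next round, worth 0.57 × 310 = 176.7 now. Partner 1 offers 176.7 and keeps 1000 − 176.7 = 823.3.

176.7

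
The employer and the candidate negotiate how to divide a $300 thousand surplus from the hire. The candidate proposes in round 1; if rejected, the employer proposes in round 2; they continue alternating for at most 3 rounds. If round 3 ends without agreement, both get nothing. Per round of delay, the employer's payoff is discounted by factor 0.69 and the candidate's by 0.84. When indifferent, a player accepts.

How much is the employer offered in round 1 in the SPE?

33.12

Round 3 (the candidate proposes): rejection yields 0 for the employer; the candidate offers 0 and keeps 300.
Round 2 (the employer proposes): the candidate can get 300 next round, worth 0.84 × 300 = 252 now, so the employer offers 252, keeping 48.
Round 1 (the candidate proposes): the employer can get 48 next round, worth 0.69 × 48 = 33.12 now; the candidate offers that and keeps 266.88.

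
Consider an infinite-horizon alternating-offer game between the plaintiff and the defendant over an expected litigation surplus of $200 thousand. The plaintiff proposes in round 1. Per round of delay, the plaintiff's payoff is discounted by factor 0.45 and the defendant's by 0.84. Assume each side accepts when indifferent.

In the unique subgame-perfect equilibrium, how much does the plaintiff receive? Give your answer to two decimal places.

51.45

When the plaintiff proposes, the defendant accepts any offer worth at least 0.84 times what the defendant would get by proposing next round; and vice versa.
This gives x = 200 − 0.84y and y = 200 − 0.45x, where x and y are each side's share when it proposes.
Hence (1 − 0.84·0.45)x = 200(1 − 0.84), i.e. 0.622·x = 32.
x ≈ 51.4469; the defendant's share is 200 − x ≈ 148.5531.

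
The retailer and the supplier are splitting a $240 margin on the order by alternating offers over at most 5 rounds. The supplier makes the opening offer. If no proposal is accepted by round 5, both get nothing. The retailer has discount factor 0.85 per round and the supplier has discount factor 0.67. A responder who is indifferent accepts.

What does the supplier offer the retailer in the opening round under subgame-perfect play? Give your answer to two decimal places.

105.66

Round 5 (the supplier proposes): rejection yields 0 for the retailer; the supplier offers 0 and keeps 240.
Round 4 (the retailer proposes): the supplier can get 240 next round, worth 0.67 × 240 = 160.8 now; the retailer offers that and keeps 79.2.
Round 3 (the supplier proposes): the retailer can get 79.2 next round, worth 0.85 × 79.2 = 67.32 now, so the supplier offers 67.32, keeping 172.68.
Round 2 (the retailer proposes): the supplier can get 172.68 next round, worth 0.67 × 172.68 = 115.6956 now, so the retailer offers 115.6956, keeping 124.3044.
Round 1 (the supplier proposes): the retailer can get 124.3044 next round, worth 0.85 × 124.3044 = 105.65874 now, so the supplier offers 105.65874, keeping 134.34126.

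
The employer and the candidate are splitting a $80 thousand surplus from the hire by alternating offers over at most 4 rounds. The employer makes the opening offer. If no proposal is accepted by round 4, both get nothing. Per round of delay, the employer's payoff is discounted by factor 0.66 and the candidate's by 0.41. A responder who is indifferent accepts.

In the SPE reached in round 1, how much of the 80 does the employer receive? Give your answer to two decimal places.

Round 4 (the candidate proposes): rejection yields 0 for the employer; the candidate offers 0 and keeps 80.
Round 3 (the employer proposes): the candidate can get 80 next round, worth 0.41 × 80 = 32.8 now, so the employer offers 32.8, keeping 47.2.
Round 2 (the candidate proposes): the employer can get 47.2 next round, worth 0.66 × 47.2 = 31.152 now. The candidate offers 31.152 and keeps 80 − 31.152 = 48.848.
Round 1 (the employer proposes): the candidate can get 48.848 next round, worth 0.41 × 48.848 = 20.02768 now, so the employer offers 20.02768, keeping 59.97232.

59.97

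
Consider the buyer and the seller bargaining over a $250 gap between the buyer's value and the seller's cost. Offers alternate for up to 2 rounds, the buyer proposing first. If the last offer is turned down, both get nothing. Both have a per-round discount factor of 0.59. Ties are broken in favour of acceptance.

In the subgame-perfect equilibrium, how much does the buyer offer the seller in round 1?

Round 2 (the seller proposes): the buyer will accept anything ≥ 0, so the seller offers 0 and keeps 250.
Round 1 (the buyer proposes): the seller can get 250 next round, worth 0.59 × 250 = 147.5 now; the buyer offers that and keeps 102.5.

147.5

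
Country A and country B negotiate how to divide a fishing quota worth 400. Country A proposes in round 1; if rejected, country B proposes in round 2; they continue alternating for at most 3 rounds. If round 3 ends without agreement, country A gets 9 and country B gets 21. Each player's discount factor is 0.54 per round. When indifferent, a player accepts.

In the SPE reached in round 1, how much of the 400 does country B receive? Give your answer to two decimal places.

105.48

Round 3 (country A proposes): country B gets 21 if talks fail, so country A offers 21 and keeps 379.
Round 2 (country B proposes): country A can get 379 next round, worth 0.54 × 379 = 204.66 now, so country B offers 204.66, keeping 195.34.
Round 1 (country A proposes): country B can get 195.34 next round, worth 0.54 × 195.34 = 105.4836 now, so country A offers 105.4836, keeping 294.5164.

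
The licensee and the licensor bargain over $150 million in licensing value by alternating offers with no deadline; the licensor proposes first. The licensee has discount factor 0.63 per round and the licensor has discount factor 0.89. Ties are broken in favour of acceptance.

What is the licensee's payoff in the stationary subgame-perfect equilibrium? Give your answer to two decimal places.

Let x be the licensor's share when the licensor proposes and y be the licensee's share when the licensee proposes.
The licensee accepts iff offered ≥ 0.63·y, so x = 150 − 0.63y. Symmetrically y = 150 − 0.89x.
Substituting: x = 150 − 0.63(150 − 0.89x), giving x(1 − 0.89·0.63) = 150(1 − 0.63).
So x = 150 × 0.37 / 0.4393 ≈ 126.3374, and the licensee receives 150 − x ≈ 23.6626.

23.66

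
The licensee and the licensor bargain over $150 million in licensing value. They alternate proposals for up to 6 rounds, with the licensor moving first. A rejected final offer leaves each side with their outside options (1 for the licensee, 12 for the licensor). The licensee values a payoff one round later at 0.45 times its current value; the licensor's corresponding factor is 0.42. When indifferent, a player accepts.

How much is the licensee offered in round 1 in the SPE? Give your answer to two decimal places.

Round 6 (the licensee proposes): the licensor gets 12 if talks fail, so the licensee offers 12 and keeps 138.
Round 5 (the licensor proposes): the licensee can get 138 next round, worth 0.45 × 138 = 62.1 now. The licensor offers 62.1 and keeps 150 − 62.1 = 87.9.
Round 4 (the licensee proposes): the licensor can get 87.9 next round, worth 0.42 × 87.9 = 36.918 now, so the licensee offers 36.918, keeping 113.082.
Round 3 (the licensor proposes): the licensee can get 113.082 next round, worth 0.45 × 113.082 = 50.8869 now. The licensor offers 50.8869 and keeps 150 − 50.8869 = 99.1131.
Round 2 (the licensee proposes): the licensor can get 99.1131 next round, worth 0.42 × 99.1131 = 41.627502 now. The licensee offers 41.627502 and keeps 150 − 41.627502 = 108.372498.
Round 1 (the licensor proposes): the licensee can get 108.372498 next round, worth 0.45 × 108.372498 = 48.7676241 now; the licensor offers that and keeps 101.2323759.

48.77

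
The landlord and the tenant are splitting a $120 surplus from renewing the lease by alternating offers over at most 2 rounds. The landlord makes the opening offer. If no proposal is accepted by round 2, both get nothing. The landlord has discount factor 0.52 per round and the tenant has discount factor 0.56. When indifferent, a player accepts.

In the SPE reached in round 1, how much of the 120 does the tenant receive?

67.2

Round 2 (the tenant proposes): the landlord will accept anything ≥ 0, so the tenant offers 0 and keeps 120.
Round 1 (the landlord proposes): the tenant can get 120 next round, worth 0.56 × 120 = 67.2 now; the landlord offers that and keeps 52.8.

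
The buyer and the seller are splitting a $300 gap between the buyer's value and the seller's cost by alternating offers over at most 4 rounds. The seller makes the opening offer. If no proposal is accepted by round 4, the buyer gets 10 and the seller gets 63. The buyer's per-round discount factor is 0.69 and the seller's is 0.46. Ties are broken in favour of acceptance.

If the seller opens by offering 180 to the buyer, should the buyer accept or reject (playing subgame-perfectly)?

Work out the buyer's continuation value if the offer is rejected.
Round 4 (the buyer proposes): the seller gets 63 if talks fail, so the buyer offers 63 and keeps 237.
Round 3 (the seller proposes): the buyer can get 237 next round, worth 0.69 × 237 = 163.53 now, so the seller offers 163.53, keeping 136.47.
Round 2 (the buyer proposes): the seller can get 136.47 next round, worth 0.46 × 136.47 = 62.7762 now; the buyer offers that and keeps 237.2238.
So by rejecting in round 1, the buyer gets 237.2238 next round, worth 0.69 × 237.2238 = 163.684422 now.
Offer 180 ≥ 163.684422, so the buyer accepts.

Accept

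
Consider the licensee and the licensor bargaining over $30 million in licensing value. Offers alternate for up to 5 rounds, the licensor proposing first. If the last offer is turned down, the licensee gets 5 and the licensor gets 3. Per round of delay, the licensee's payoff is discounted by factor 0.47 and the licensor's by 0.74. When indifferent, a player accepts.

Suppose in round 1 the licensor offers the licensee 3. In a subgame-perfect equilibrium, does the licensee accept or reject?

Reject

Work out the licensee's continuation value if the offer is rejected.
Round 5 (the licensor proposes): the licensee gets 5 if talks fail, so the licensor offers 5 and keeps 25.
Round 4 (the licensee proposes): the licensor can get 25 next round, worth 0.74 × 25 = 18.5 now, so the licensee offers 18.5, keeping 11.5.
Round 3 (the licensor proposes): the licensee can get 11.5 next round, worth 0.47 × 11.5 = 5.405 now, so the licensor offers 5.405, keeping 24.595.
Round 2 (the licensee proposes): the licensor can get 24.595 next round, worth 0.74 × 24.595 = 18.2003 now; the licensee offers that and keeps 11.7997.
So by rejecting in round 1, the licensee gets 11.7997 next round, worth 0.47 × 11.7997 = 5.545859 now.
Offer 3 < 5.545859, so the licensee rejects.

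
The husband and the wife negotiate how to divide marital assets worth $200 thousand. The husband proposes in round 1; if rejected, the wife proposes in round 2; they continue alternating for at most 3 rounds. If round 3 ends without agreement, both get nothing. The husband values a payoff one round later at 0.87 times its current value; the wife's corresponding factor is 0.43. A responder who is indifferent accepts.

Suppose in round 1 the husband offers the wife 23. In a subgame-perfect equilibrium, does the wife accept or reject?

Accept

Round 3 (the husband proposes): the wife will accept anything ≥ 0, so the husband offers 0 and keeps 200.
Round 2 (the wife proposes): the husband can get 200 next round, worth 0.87 × 200 = 174 now; the wife offers that and keeps 26.
So by rejecting in round 1, the wife gets 26 next round, worth 0.43 × 26 = 11.18 now.
Offer 23 ≥ 11.18, so the wife accepts.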